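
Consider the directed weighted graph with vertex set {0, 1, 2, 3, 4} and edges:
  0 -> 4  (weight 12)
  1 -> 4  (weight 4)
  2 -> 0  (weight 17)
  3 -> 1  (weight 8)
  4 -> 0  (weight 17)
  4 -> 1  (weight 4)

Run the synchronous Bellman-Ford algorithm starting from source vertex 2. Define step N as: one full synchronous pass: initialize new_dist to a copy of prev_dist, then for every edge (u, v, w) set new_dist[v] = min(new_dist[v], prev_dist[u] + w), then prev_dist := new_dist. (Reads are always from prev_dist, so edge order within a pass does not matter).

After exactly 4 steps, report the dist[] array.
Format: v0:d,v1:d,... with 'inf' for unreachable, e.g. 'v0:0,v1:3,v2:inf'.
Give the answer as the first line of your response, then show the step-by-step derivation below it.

v0:17,v1:33,v2:0,v3:inf,v4:29

step 1: dist = v0:17,v1:inf,v2:0,v3:inf,v4:inf
step 2: dist = v0:17,v1:inf,v2:0,v3:inf,v4:29
step 3: dist = v0:17,v1:33,v2:0,v3:inf,v4:29
step 4: dist = v0:17,v1:33,v2:0,v3:inf,v4:29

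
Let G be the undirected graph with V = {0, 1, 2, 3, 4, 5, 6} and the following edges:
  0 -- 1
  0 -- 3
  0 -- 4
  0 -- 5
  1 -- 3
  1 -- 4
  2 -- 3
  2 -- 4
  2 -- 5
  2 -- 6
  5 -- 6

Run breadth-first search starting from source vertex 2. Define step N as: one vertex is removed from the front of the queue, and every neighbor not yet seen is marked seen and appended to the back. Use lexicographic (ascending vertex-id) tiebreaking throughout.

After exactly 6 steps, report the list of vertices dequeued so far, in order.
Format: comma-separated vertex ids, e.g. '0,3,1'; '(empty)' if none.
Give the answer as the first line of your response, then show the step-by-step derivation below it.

2,3,4,5,6,0

step 1: dequeue 2; queue=[3,4,5,6]; order=2
step 2: dequeue 3; queue=[4,5,6,0,1]; order=2,3
step 3: dequeue 4; queue=[5,6,0,1]; order=2,3,4
step 4: dequeue 5; queue=[6,0,1]; order=2,3,4,5
step 5: dequeue 6; queue=[0,1]; order=2,3,4,5,6
step 6: dequeue 0; queue=[1]; order=2,3,4,5,6,0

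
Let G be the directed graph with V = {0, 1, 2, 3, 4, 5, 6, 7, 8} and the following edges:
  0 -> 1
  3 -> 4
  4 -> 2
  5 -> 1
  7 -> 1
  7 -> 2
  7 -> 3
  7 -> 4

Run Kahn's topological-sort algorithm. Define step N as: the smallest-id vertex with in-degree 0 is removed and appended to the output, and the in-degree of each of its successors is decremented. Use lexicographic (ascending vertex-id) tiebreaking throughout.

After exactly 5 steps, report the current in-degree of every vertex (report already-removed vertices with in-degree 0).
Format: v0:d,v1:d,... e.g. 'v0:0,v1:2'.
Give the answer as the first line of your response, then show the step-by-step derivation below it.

v0:0,v1:0,v2:1,v3:0,v4:1,v5:0,v6:0,v7:0,v8:0

step 1: output 0; order=[0]; indeg=(0,2,2,1,2,0,0,0,0)
step 2: output 5; order=[0,5]; indeg=(0,1,2,1,2,0,0,0,0)
step 3: output 6; order=[0,5,6]; indeg=(0,1,2,1,2,0,0,0,0)
step 4: output 7; order=[0,5,6,7]; indeg=(0,0,1,0,1,0,0,0,0)
step 5: output 1; order=[0,5,6,7,1]; indeg=(0,0,1,0,1,0,0,0,0)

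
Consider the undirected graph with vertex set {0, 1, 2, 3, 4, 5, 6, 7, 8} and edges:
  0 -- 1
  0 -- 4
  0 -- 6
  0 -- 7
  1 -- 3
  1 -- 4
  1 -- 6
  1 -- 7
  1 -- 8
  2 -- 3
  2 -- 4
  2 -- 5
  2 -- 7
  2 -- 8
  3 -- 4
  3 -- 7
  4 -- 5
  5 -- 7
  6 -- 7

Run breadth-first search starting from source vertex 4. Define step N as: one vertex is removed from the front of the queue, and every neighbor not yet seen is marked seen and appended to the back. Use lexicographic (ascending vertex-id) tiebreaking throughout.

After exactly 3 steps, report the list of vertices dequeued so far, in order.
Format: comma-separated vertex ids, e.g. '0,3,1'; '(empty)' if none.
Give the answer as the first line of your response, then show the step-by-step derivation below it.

4,0,1

step 1: dequeue 4; queue=[0,1,2,3,5]; order=4
step 2: dequeue 0; queue=[1,2,3,5,6,7]; order=4,0
step 3: dequeue 1; queue=[2,3,5,6,7,8]; order=4,0,1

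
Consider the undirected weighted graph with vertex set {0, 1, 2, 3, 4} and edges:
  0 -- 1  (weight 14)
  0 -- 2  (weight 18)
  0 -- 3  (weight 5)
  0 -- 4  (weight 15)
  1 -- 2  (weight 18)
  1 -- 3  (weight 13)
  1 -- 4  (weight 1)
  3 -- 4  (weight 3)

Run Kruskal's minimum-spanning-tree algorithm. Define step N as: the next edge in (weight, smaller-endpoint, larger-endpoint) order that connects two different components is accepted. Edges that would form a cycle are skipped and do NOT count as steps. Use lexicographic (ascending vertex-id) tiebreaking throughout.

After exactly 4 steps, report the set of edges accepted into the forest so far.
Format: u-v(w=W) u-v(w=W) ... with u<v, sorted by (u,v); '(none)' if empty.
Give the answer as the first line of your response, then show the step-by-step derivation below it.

0-2(w=18) 0-3(w=5) 1-4(w=1) 3-4(w=3)

step 1: add edge 1-4 (w=1); MST = {1-4(w=1)}
step 2: add edge 3-4 (w=3); MST = {1-4(w=1) 3-4(w=3)}
step 3: add edge 0-3 (w=5); MST = {0-3(w=5) 1-4(w=1) 3-4(w=3)}
step 4: add edge 0-2 (w=18); MST = {0-2(w=18) 0-3(w=5) 1-4(w=1) 3-4(w=3)}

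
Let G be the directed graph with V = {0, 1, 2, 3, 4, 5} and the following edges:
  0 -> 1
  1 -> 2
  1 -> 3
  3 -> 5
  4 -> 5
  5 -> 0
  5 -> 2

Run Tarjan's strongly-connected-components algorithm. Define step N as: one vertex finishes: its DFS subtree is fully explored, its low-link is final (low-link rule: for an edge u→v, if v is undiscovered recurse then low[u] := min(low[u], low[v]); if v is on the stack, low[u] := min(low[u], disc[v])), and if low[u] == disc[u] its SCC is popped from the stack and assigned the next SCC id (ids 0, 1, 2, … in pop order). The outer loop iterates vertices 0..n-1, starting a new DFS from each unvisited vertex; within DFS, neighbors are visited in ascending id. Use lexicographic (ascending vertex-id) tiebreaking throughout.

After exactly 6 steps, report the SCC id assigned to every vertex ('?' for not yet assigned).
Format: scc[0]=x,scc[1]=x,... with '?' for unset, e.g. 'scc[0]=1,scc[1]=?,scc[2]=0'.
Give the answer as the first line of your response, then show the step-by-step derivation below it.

scc[0]=1,scc[1]=1,scc[2]=0,scc[3]=1,scc[4]=2,scc[5]=1

step 1: low=(low[0]=0,low[1]=1,low[2]=2,low[3]=?,low[4]=?,low[5]=?); scc=(scc[0]=?,scc[1]=?,scc[2]=0,scc[3]=?,scc[4]=?,scc[5]=?)
step 2: low=(low[0]=0,low[1]=1,low[2]=2,low[3]=3,low[4]=?,low[5]=0); scc=(scc[0]=?,scc[1]=?,scc[2]=0,scc[3]=?,scc[4]=?,scc[5]=?)
step 3: low=(low[0]=0,low[1]=1,low[2]=2,low[3]=0,low[4]=?,low[5]=0); scc=(scc[0]=?,scc[1]=?,scc[2]=0,scc[3]=?,scc[4]=?,scc[5]=?)
step 4: low=(low[0]=0,low[1]=0,low[2]=2,low[3]=0,low[4]=?,low[5]=0); scc=(scc[0]=?,scc[1]=?,scc[2]=0,scc[3]=?,scc[4]=?,scc[5]=?)
step 5: low=(low[0]=0,low[1]=0,low[2]=2,low[3]=0,low[4]=?,low[5]=0); scc=(scc[0]=1,scc[1]=1,scc[2]=0,scc[3]=1,scc[4]=?,scc[5]=1)
step 6: low=(low[0]=0,low[1]=0,low[2]=2,low[3]=0,low[4]=5,low[5]=0); scc=(scc[0]=1,scc[1]=1,scc[2]=0,scc[3]=1,scc[4]=2,scc[5]=1)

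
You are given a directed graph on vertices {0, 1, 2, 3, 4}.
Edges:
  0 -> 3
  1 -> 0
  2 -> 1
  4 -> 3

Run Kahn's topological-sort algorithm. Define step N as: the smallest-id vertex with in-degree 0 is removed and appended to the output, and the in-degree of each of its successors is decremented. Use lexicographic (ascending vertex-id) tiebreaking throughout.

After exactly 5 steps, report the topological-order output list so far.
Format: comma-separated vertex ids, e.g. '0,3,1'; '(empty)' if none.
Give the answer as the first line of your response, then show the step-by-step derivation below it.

2,1,0,4,3

step 1: output 2; order=[2]; indeg=(1,0,0,2,0)
step 2: output 1; order=[2,1]; indeg=(0,0,0,2,0)
step 3: output 0; order=[2,1,0]; indeg=(0,0,0,1,0)
step 4: output 4; order=[2,1,0,4]; indeg=(0,0,0,0,0)
step 5: output 3; order=[2,1,0,4,3]; indeg=(0,0,0,0,0)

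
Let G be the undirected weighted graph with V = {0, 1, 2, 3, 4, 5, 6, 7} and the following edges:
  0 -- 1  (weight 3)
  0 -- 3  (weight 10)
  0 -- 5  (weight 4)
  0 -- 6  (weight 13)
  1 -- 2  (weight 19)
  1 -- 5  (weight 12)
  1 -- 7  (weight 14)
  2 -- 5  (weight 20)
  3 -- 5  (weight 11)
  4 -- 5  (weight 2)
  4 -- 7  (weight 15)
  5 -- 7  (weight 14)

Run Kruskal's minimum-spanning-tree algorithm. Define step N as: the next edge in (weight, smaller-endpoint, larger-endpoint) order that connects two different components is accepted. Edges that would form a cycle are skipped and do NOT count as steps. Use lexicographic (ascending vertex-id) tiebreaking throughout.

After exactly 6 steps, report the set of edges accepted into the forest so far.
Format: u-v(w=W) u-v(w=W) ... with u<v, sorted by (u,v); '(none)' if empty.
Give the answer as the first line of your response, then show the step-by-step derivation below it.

0-1(w=3) 0-3(w=10) 0-5(w=4) 0-6(w=13) 1-7(w=14) 4-5(w=2)

step 1: add edge 4-5 (w=2); MST = {4-5(w=2)}
step 2: add edge 0-1 (w=3); MST = {0-1(w=3) 4-5(w=2)}
step 3: add edge 0-5 (w=4); MST = {0-1(w=3) 0-5(w=4) 4-5(w=2)}
step 4: add edge 0-3 (w=10); MST = {0-1(w=3) 0-3(w=10) 0-5(w=4) 4-5(w=2)}
step 5: add edge 0-6 (w=13); MST = {0-1(w=3) 0-3(w=10) 0-5(w=4) 0-6(w=13) 4-5(w=2)}
step 6: add edge 1-7 (w=14); MST = {0-1(w=3) 0-3(w=10) 0-5(w=4) 0-6(w=13) 1-7(w=14) 4-5(w=2)}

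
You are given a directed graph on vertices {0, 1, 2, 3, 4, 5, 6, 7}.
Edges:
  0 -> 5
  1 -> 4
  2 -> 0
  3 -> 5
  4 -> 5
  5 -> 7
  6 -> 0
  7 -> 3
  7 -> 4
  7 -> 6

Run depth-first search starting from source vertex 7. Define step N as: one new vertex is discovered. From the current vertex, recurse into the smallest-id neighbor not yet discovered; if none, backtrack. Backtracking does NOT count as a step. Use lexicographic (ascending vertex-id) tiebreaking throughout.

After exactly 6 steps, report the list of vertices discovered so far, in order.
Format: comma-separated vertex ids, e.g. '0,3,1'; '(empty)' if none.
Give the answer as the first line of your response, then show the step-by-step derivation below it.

7,3,5,4,6,0

step 1: discover 7; path=7; order=7
step 2: discover 3; path=7>3; order=7,3
step 3: discover 5; path=7>3>5; order=7,3,5
step 4: discover 4; path=7>4; order=7,3,5,4
step 5: discover 6; path=7>6; order=7,3,5,4,6
step 6: discover 0; path=7>6>0; order=7,3,5,4,6,0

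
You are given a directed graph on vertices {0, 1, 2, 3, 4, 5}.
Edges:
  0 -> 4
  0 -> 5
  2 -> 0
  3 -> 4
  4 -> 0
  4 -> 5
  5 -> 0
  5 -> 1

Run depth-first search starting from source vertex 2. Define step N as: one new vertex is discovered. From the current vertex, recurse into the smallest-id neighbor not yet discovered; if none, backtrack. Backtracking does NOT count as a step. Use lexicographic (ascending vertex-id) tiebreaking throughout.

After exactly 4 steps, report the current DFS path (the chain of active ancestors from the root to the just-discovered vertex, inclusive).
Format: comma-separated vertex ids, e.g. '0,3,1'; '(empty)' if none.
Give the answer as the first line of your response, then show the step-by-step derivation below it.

2,0,4,5

step 1: discover 2; path=2; order=2
step 2: discover 0; path=2>0; order=2,0
step 3: discover 4; path=2>0>4; order=2,0,4
step 4: discover 5; path=2>0>4>5; order=2,0,4,5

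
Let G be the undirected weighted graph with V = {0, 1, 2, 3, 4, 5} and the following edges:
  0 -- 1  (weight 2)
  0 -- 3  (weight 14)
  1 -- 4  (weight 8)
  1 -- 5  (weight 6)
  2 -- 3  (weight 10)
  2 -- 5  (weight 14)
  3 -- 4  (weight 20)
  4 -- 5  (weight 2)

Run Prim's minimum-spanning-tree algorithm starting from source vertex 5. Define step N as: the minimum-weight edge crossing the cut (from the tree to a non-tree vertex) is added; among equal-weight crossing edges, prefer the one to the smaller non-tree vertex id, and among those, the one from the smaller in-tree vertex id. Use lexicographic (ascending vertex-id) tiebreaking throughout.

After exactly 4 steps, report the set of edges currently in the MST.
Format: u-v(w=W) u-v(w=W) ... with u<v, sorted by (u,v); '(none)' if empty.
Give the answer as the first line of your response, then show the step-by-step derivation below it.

0-1(w=2) 1-5(w=6) 2-5(w=14) 4-5(w=2)

step 1: add edge 4-5 (w=2); MST = {4-5(w=2)}
step 2: add edge 1-5 (w=6); MST = {1-5(w=6) 4-5(w=2)}
step 3: add edge 0-1 (w=2); MST = {0-1(w=2) 1-5(w=6) 4-5(w=2)}
step 4: add edge 2-5 (w=14); MST = {0-1(w=2) 1-5(w=6) 2-5(w=14) 4-5(w=2)}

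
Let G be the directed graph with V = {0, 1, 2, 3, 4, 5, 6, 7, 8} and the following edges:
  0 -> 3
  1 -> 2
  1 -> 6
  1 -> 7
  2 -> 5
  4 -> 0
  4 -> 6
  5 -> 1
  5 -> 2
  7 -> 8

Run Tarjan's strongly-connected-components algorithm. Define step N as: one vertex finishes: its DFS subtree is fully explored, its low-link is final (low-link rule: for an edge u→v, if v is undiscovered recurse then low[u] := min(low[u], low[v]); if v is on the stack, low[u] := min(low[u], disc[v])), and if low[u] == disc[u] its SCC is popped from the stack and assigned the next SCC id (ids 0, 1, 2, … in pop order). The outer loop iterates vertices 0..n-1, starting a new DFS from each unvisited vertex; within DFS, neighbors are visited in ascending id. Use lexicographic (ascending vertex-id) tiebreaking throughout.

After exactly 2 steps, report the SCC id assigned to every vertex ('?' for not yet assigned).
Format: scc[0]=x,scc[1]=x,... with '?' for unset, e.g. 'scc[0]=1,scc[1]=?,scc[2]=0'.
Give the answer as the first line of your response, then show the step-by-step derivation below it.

scc[0]=1,scc[1]=?,scc[2]=?,scc[3]=0,scc[4]=?,scc[5]=?,scc[6]=?,scc[7]=?,scc[8]=?

step 1: low=(low[0]=0,low[1]=?,low[2]=?,low[3]=1,low[4]=?,low[5]=?,low[6]=?,low[7]=?,low[8]=?); scc=(scc[0]=?,scc[1]=?,scc[2]=?,scc[3]=0,scc[4]=?,scc[5]=?,scc[6]=?,scc[7]=?,scc[8]=?)
step 2: low=(low[0]=0,low[1]=?,low[2]=?,low[3]=1,low[4]=?,low[5]=?,low[6]=?,low[7]=?,low[8]=?); scc=(scc[0]=1,scc[1]=?,scc[2]=?,scc[3]=0,scc[4]=?,scc[5]=?,scc[6]=?,scc[7]=?,scc[8]=?)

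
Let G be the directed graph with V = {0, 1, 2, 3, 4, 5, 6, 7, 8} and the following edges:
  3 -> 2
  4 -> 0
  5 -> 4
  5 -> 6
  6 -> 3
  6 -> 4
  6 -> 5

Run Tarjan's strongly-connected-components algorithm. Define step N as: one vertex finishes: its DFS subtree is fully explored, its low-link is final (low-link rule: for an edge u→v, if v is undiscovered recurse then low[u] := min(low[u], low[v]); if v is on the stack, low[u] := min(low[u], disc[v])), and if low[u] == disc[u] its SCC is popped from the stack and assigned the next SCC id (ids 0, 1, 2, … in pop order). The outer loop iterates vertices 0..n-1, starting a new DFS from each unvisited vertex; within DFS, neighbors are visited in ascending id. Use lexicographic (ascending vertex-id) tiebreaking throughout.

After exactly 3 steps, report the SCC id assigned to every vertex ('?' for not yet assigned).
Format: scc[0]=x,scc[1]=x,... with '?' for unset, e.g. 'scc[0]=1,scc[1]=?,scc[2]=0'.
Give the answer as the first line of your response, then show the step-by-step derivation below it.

scc[0]=0,scc[1]=1,scc[2]=2,scc[3]=?,scc[4]=?,scc[5]=?,scc[6]=?,scc[7]=?,scc[8]=?

step 1: low=(low[0]=0,low[1]=?,low[2]=?,low[3]=?,low[4]=?,low[5]=?,low[6]=?,low[7]=?,low[8]=?); scc=(scc[0]=0,scc[1]=?,scc[2]=?,scc[3]=?,scc[4]=?,scc[5]=?,scc[6]=?,scc[7]=?,scc[8]=?)
step 2: low=(low[0]=0,low[1]=1,low[2]=?,low[3]=?,low[4]=?,low[5]=?,low[6]=?,low[7]=?,low[8]=?); scc=(scc[0]=0,scc[1]=1,scc[2]=?,scc[3]=?,scc[4]=?,scc[5]=?,scc[6]=?,scc[7]=?,scc[8]=?)
step 3: low=(low[0]=0,low[1]=1,low[2]=2,low[3]=?,low[4]=?,low[5]=?,low[6]=?,low[7]=?,low[8]=?); scc=(scc[0]=0,scc[1]=1,scc[2]=2,scc[3]=?,scc[4]=?,scc[5]=?,scc[6]=?,scc[7]=?,scc[8]=?)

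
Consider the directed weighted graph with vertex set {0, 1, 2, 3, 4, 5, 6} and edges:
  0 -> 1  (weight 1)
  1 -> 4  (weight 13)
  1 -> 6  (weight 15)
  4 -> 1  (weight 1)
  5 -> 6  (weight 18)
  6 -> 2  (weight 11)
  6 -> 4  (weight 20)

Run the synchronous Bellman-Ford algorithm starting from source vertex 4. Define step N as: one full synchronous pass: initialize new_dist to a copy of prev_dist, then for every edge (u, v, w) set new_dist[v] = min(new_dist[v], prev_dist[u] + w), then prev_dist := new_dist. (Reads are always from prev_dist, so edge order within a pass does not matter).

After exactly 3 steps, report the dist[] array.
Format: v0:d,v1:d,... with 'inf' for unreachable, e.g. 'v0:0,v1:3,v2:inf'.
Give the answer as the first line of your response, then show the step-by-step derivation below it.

v0:inf,v1:1,v2:27,v3:inf,v4:0,v5:inf,v6:16

step 1: dist = v0:inf,v1:1,v2:inf,v3:inf,v4:0,v5:inf,v6:inf
step 2: dist = v0:inf,v1:1,v2:inf,v3:inf,v4:0,v5:inf,v6:16
step 3: dist = v0:inf,v1:1,v2:27,v3:inf,v4:0,v5:inf,v6:16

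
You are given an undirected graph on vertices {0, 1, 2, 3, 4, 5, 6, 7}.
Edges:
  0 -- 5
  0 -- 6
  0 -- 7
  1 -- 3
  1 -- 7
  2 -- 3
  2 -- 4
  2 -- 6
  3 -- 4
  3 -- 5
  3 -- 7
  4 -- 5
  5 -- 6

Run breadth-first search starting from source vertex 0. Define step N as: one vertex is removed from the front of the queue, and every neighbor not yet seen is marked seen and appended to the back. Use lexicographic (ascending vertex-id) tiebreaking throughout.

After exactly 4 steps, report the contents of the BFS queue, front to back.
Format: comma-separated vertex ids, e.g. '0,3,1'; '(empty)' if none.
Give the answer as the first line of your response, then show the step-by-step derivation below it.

3,4,2,1

step 1: dequeue 0; queue=[5,6,7]; order=0
step 2: dequeue 5; queue=[6,7,3,4]; order=0,5
step 3: dequeue 6; queue=[7,3,4,2]; order=0,5,6
step 4: dequeue 7; queue=[3,4,2,1]; order=0,5,6,7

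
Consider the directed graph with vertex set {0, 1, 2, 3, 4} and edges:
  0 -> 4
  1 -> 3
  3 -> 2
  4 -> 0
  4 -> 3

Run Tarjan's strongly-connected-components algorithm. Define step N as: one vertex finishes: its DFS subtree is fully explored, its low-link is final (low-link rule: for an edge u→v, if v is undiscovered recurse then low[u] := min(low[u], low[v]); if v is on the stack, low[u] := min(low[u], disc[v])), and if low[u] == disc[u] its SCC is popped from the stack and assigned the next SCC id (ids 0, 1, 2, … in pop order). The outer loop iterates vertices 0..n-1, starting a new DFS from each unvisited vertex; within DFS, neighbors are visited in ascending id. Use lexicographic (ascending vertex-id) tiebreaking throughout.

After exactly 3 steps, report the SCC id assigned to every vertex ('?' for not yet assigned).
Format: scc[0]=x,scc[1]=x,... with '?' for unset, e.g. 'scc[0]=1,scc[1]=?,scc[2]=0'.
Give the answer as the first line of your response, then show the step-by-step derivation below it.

scc[0]=?,scc[1]=?,scc[2]=0,scc[3]=1,scc[4]=?

step 1: low=(low[0]=0,low[1]=?,low[2]=3,low[3]=2,low[4]=0); scc=(scc[0]=?,scc[1]=?,scc[2]=0,scc[3]=?,scc[4]=?)
step 2: low=(low[0]=0,low[1]=?,low[2]=3,low[3]=2,low[4]=0); scc=(scc[0]=?,scc[1]=?,scc[2]=0,scc[3]=1,scc[4]=?)
step 3: low=(low[0]=0,low[1]=?,low[2]=3,low[3]=2,low[4]=0); scc=(scc[0]=?,scc[1]=?,scc[2]=0,scc[3]=1,scc[4]=?)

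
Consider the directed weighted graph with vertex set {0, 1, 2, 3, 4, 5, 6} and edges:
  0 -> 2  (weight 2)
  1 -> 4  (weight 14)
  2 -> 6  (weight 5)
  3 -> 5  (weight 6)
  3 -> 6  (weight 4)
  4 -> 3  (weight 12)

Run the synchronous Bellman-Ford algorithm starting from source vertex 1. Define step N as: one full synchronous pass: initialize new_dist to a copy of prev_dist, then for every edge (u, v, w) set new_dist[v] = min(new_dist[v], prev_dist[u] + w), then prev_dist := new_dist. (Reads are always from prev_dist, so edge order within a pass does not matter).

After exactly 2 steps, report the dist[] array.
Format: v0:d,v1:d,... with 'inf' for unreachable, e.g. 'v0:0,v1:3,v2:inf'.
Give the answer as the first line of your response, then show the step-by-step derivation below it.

v0:inf,v1:0,v2:inf,v3:26,v4:14,v5:inf,v6:inf

step 1: dist = v0:inf,v1:0,v2:inf,v3:inf,v4:14,v5:inf,v6:inf
step 2: dist = v0:inf,v1:0,v2:inf,v3:26,v4:14,v5:inf,v6:inf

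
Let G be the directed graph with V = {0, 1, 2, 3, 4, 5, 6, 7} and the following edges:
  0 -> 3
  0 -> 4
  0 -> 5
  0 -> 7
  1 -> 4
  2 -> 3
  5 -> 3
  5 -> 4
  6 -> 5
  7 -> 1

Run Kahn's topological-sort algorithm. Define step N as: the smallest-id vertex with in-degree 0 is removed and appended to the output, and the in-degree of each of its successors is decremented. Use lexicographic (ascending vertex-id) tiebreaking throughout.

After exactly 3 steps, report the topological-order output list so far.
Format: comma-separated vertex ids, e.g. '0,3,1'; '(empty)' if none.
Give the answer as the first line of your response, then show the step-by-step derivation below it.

0,2,6

step 1: output 0; order=[0]; indeg=(0,1,0,2,2,1,0,0)
step 2: output 2; order=[0,2]; indeg=(0,1,0,1,2,1,0,0)
step 3: output 6; order=[0,2,6]; indeg=(0,1,0,1,2,0,0,0)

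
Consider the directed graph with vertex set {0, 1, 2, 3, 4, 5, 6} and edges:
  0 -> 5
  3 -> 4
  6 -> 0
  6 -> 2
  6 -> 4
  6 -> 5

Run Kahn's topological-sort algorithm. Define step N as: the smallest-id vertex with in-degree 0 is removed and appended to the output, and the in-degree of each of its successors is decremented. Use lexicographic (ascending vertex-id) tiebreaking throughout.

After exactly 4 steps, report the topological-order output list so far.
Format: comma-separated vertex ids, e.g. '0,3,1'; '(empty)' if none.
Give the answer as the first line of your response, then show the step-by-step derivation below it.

1,3,6,0

step 1: output 1; order=[1]; indeg=(1,0,1,0,2,2,0)
step 2: output 3; order=[1,3]; indeg=(1,0,1,0,1,2,0)
step 3: output 6; order=[1,3,6]; indeg=(0,0,0,0,0,1,0)
step 4: output 0; order=[1,3,6,0]; indeg=(0,0,0,0,0,0,0)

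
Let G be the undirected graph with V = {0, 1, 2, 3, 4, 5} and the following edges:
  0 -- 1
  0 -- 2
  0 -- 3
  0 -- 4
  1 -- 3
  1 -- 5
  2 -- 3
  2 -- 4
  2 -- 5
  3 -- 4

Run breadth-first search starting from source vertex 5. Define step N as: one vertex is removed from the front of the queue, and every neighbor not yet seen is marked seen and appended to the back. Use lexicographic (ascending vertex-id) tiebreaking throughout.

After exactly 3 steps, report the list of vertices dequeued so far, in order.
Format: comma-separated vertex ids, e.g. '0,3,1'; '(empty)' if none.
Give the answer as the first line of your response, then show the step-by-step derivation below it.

5,1,2

step 1: dequeue 5; queue=[1,2]; order=5
step 2: dequeue 1; queue=[2,0,3]; order=5,1
step 3: dequeue 2; queue=[0,3,4]; order=5,1,2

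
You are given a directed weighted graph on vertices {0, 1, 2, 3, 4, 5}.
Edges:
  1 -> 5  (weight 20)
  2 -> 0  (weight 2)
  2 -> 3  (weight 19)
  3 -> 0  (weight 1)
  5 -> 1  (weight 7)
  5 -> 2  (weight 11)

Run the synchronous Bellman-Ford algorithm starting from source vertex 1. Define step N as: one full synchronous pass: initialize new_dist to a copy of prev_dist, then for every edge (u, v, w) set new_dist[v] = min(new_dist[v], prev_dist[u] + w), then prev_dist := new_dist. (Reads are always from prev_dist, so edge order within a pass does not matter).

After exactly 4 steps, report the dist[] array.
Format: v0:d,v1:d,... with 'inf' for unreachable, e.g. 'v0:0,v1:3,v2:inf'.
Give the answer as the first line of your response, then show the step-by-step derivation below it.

v0:33,v1:0,v2:31,v3:50,v4:inf,v5:20

step 1: dist = v0:inf,v1:0,v2:inf,v3:inf,v4:inf,v5:20
step 2: dist = v0:inf,v1:0,v2:31,v3:inf,v4:inf,v5:20
step 3: dist = v0:33,v1:0,v2:31,v3:50,v4:inf,v5:20
step 4: dist = v0:33,v1:0,v2:31,v3:50,v4:inf,v5:20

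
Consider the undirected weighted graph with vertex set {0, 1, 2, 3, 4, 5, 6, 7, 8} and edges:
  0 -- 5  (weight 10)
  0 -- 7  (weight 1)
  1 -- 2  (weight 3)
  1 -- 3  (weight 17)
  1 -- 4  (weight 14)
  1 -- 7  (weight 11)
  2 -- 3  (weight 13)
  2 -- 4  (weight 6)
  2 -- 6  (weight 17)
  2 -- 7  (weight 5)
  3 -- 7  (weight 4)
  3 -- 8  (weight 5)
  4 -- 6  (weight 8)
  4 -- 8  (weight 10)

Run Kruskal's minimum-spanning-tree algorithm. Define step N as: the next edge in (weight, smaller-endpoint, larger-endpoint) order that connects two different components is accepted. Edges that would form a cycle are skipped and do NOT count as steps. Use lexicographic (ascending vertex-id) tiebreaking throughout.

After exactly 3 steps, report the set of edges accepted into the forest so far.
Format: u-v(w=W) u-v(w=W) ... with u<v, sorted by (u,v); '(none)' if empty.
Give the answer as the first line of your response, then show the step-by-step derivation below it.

0-7(w=1) 1-2(w=3) 3-7(w=4)

step 1: add edge 0-7 (w=1); MST = {0-7(w=1)}
step 2: add edge 1-2 (w=3); MST = {0-7(w=1) 1-2(w=3)}
step 3: add edge 3-7 (w=4); MST = {0-7(w=1) 1-2(w=3) 3-7(w=4)}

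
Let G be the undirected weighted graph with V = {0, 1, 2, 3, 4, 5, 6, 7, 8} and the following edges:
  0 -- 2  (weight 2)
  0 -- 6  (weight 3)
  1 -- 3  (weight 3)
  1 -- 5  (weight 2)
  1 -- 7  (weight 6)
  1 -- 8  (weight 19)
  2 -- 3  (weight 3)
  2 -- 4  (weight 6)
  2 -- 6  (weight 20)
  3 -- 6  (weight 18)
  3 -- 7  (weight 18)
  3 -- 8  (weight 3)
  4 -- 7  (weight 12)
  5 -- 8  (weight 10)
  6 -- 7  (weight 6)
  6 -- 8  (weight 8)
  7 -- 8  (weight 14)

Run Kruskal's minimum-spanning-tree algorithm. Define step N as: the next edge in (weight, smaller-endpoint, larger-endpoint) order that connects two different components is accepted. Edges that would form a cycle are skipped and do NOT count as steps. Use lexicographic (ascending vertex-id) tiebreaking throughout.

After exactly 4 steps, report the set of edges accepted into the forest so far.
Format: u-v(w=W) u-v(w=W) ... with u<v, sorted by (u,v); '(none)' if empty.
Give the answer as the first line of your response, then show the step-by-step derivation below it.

0-2(w=2) 0-6(w=3) 1-3(w=3) 1-5(w=2)

step 1: add edge 0-2 (w=2); MST = {0-2(w=2)}
step 2: add edge 1-5 (w=2); MST = {0-2(w=2) 1-5(w=2)}
step 3: add edge 0-6 (w=3); MST = {0-2(w=2) 0-6(w=3) 1-5(w=2)}
step 4: add edge 1-3 (w=3); MST = {0-2(w=2) 0-6(w=3) 1-3(w=3) 1-5(w=2)}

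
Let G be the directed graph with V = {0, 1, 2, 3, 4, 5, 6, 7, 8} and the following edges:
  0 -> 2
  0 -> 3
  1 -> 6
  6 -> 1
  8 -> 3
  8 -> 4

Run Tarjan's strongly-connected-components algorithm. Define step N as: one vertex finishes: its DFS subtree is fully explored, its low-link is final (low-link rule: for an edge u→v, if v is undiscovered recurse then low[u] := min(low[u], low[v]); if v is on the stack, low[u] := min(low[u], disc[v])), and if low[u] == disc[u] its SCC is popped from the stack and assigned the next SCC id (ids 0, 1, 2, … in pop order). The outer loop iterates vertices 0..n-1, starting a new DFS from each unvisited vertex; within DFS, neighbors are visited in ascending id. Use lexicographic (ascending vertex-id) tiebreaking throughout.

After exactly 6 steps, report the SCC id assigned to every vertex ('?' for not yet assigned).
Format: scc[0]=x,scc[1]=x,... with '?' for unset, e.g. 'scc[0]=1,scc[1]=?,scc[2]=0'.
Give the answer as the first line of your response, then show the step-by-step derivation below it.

scc[0]=2,scc[1]=3,scc[2]=0,scc[3]=1,scc[4]=4,scc[5]=?,scc[6]=3,scc[7]=?,scc[8]=?

step 1: low=(low[0]=0,low[1]=?,low[2]=1,low[3]=?,low[4]=?,low[5]=?,low[6]=?,low[7]=?,low[8]=?); scc=(scc[0]=?,scc[1]=?,scc[2]=0,scc[3]=?,scc[4]=?,scc[5]=?,scc[6]=?,scc[7]=?,scc[8]=?)
step 2: low=(low[0]=0,low[1]=?,low[2]=1,low[3]=2,low[4]=?,low[5]=?,low[6]=?,low[7]=?,low[8]=?); scc=(scc[0]=?,scc[1]=?,scc[2]=0,scc[3]=1,scc[4]=?,scc[5]=?,scc[6]=?,scc[7]=?,scc[8]=?)
step 3: low=(low[0]=0,low[1]=?,low[2]=1,low[3]=2,low[4]=?,low[5]=?,low[6]=?,low[7]=?,low[8]=?); scc=(scc[0]=2,scc[1]=?,scc[2]=0,scc[3]=1,scc[4]=?,scc[5]=?,scc[6]=?,scc[7]=?,scc[8]=?)
step 4: low=(low[0]=0,low[1]=3,low[2]=1,low[3]=2,low[4]=?,low[5]=?,low[6]=3,low[7]=?,low[8]=?); scc=(scc[0]=2,scc[1]=?,scc[2]=0,scc[3]=1,scc[4]=?,scc[5]=?,scc[6]=?,scc[7]=?,scc[8]=?)
step 5: low=(low[0]=0,low[1]=3,low[2]=1,low[3]=2,low[4]=?,low[5]=?,low[6]=3,low[7]=?,low[8]=?); scc=(scc[0]=2,scc[1]=3,scc[2]=0,scc[3]=1,scc[4]=?,scc[5]=?,scc[6]=3,scc[7]=?,scc[8]=?)
step 6: low=(low[0]=0,low[1]=3,low[2]=1,low[3]=2,low[4]=5,low[5]=?,low[6]=3,low[7]=?,low[8]=?); scc=(scc[0]=2,scc[1]=3,scc[2]=0,scc[3]=1,scc[4]=4,scc[5]=?,scc[6]=3,scc[7]=?,scc[8]=?)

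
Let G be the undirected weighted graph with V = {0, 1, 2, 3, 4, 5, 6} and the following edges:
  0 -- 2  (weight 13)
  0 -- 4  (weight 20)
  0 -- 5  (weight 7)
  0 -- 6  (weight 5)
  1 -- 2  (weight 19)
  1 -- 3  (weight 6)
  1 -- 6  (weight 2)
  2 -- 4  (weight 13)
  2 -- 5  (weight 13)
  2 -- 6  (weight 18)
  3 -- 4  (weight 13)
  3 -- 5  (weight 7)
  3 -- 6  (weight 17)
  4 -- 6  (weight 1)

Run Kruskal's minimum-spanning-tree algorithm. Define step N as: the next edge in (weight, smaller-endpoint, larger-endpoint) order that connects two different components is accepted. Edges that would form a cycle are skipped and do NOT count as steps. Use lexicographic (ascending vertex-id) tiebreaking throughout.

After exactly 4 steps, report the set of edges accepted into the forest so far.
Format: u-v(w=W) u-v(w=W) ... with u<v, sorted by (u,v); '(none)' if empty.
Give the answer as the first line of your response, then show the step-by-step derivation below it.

0-6(w=5) 1-3(w=6) 1-6(w=2) 4-6(w=1)

step 1: add edge 4-6 (w=1); MST = {4-6(w=1)}
step 2: add edge 1-6 (w=2); MST = {1-6(w=2) 4-6(w=1)}
step 3: add edge 0-6 (w=5); MST = {0-6(w=5) 1-6(w=2) 4-6(w=1)}
step 4: add edge 1-3 (w=6); MST = {0-6(w=5) 1-3(w=6) 1-6(w=2) 4-6(w=1)}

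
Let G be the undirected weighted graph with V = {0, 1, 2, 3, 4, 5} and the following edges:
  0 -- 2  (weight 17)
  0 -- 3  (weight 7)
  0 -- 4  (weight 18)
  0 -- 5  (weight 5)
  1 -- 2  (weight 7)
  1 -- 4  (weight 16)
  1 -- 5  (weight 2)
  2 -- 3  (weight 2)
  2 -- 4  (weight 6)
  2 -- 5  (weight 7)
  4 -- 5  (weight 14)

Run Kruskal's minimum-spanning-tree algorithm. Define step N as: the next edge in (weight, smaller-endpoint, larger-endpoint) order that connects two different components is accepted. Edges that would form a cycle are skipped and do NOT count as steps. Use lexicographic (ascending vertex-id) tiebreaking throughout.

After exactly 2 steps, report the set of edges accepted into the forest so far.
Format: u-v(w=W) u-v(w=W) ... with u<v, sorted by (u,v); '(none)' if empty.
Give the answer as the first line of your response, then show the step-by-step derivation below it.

1-5(w=2) 2-3(w=2)

step 1: add edge 1-5 (w=2); MST = {1-5(w=2)}
step 2: add edge 2-3 (w=2); MST = {1-5(w=2) 2-3(w=2)}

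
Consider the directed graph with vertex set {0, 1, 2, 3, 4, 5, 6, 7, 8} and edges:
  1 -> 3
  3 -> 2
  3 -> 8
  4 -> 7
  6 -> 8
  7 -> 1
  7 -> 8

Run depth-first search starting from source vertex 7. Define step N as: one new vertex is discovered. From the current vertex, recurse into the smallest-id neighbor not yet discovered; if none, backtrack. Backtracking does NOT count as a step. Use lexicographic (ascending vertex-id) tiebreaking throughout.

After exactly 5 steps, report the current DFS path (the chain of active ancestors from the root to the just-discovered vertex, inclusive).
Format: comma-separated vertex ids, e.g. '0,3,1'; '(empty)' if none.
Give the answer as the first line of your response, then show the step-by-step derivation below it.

7,1,3,8

step 1: discover 7; path=7; order=7
step 2: discover 1; path=7>1; order=7,1
step 3: discover 3; path=7>1>3; order=7,1,3
step 4: discover 2; path=7>1>3>2; order=7,1,3,2
step 5: discover 8; path=7>1>3>8; order=7,1,3,2,8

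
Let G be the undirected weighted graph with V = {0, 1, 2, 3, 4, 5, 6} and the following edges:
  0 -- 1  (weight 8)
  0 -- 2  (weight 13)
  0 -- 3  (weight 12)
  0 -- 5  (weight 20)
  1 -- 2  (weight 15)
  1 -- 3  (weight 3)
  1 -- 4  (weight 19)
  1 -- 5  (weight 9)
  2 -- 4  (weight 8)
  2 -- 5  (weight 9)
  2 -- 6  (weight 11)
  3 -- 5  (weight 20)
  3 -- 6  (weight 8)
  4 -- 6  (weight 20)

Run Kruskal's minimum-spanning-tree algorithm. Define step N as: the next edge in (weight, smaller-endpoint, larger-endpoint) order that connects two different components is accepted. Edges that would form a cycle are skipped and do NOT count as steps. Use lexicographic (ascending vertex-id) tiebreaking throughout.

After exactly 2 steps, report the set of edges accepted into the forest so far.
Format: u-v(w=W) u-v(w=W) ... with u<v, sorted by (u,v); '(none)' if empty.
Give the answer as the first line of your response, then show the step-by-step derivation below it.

0-1(w=8) 1-3(w=3)

step 1: add edge 1-3 (w=3); MST = {1-3(w=3)}
step 2: add edge 0-1 (w=8); MST = {0-1(w=8) 1-3(w=3)}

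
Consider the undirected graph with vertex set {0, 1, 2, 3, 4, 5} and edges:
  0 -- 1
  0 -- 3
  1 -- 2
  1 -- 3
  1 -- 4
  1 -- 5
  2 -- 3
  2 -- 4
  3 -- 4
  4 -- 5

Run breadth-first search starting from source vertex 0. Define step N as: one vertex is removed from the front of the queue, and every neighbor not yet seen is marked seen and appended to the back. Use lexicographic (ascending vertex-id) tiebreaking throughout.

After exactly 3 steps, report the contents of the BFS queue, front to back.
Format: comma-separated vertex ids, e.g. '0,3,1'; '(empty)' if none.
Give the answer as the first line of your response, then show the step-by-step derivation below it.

2,4,5

step 1: dequeue 0; queue=[1,3]; order=0
step 2: dequeue 1; queue=[3,2,4,5]; order=0,1
step 3: dequeue 3; queue=[2,4,5]; order=0,1,3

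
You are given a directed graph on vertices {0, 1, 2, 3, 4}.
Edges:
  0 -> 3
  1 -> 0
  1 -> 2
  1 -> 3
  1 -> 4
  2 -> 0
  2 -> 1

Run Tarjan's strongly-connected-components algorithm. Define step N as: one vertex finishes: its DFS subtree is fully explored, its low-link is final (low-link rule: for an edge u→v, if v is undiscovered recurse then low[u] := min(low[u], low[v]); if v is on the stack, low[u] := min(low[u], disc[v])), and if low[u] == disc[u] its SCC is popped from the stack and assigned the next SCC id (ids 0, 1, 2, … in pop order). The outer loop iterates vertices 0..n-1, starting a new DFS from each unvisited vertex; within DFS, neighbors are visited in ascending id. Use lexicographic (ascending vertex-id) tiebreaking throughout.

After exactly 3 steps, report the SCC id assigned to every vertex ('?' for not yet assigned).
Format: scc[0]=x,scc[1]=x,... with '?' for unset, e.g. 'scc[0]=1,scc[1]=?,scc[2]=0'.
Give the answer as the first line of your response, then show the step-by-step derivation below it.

scc[0]=1,scc[1]=?,scc[2]=?,scc[3]=0,scc[4]=?

step 1: low=(low[0]=0,low[1]=?,low[2]=?,low[3]=1,low[4]=?); scc=(scc[0]=?,scc[1]=?,scc[2]=?,scc[3]=0,scc[4]=?)
step 2: low=(low[0]=0,low[1]=?,low[2]=?,low[3]=1,low[4]=?); scc=(scc[0]=1,scc[1]=?,scc[2]=?,scc[3]=0,scc[4]=?)
step 3: low=(low[0]=0,low[1]=2,low[2]=2,low[3]=1,low[4]=?); scc=(scc[0]=1,scc[1]=?,scc[2]=?,scc[3]=0,scc[4]=?)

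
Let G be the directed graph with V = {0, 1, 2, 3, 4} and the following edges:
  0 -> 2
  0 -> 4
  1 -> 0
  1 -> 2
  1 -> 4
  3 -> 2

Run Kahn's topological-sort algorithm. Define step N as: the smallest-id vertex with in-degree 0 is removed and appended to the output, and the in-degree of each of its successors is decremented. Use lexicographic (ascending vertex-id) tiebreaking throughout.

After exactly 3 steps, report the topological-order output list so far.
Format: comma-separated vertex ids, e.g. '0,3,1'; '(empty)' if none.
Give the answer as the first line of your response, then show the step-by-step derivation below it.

1,0,3

step 1: output 1; order=[1]; indeg=(0,0,2,0,1)
step 2: output 0; order=[1,0]; indeg=(0,0,1,0,0)
step 3: output 3; order=[1,0,3]; indeg=(0,0,0,0,0)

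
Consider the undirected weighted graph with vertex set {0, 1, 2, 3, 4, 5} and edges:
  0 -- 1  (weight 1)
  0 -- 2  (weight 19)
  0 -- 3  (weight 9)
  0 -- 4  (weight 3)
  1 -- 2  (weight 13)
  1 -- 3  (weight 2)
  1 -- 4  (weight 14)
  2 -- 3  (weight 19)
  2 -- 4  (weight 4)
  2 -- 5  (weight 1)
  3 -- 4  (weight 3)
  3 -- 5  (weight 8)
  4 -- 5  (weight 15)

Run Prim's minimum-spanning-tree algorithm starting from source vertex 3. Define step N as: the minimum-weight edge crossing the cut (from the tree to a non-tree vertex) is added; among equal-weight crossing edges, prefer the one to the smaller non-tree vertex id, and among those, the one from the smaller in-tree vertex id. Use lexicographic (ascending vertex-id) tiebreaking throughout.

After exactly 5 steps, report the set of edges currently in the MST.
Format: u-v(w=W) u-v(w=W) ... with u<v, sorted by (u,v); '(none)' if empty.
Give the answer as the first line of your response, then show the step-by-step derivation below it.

0-1(w=1) 0-4(w=3) 1-3(w=2) 2-4(w=4) 2-5(w=1)

step 1: add edge 1-3 (w=2); MST = {1-3(w=2)}
step 2: add edge 0-1 (w=1); MST = {0-1(w=1) 1-3(w=2)}
step 3: add edge 0-4 (w=3); MST = {0-1(w=1) 0-4(w=3) 1-3(w=2)}
step 4: add edge 2-4 (w=4); MST = {0-1(w=1) 0-4(w=3) 1-3(w=2) 2-4(w=4)}
step 5: add edge 2-5 (w=1); MST = {0-1(w=1) 0-4(w=3) 1-3(w=2) 2-4(w=4) 2-5(w=1)}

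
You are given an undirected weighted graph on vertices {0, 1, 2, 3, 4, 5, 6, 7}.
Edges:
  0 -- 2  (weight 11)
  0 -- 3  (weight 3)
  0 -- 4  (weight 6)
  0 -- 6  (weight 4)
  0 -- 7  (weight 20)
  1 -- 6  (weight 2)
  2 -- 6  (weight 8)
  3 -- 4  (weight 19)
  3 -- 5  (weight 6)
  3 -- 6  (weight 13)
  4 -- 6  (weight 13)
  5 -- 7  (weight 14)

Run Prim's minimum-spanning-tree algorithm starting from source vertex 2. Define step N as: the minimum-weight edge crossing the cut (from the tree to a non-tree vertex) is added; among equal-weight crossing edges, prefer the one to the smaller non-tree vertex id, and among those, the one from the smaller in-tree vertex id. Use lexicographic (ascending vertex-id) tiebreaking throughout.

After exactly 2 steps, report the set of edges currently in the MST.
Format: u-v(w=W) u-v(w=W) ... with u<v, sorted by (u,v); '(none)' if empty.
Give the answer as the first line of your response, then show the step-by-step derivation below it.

1-6(w=2) 2-6(w=8)

step 1: add edge 2-6 (w=8); MST = {2-6(w=8)}
step 2: add edge 1-6 (w=2); MST = {1-6(w=2) 2-6(w=8)}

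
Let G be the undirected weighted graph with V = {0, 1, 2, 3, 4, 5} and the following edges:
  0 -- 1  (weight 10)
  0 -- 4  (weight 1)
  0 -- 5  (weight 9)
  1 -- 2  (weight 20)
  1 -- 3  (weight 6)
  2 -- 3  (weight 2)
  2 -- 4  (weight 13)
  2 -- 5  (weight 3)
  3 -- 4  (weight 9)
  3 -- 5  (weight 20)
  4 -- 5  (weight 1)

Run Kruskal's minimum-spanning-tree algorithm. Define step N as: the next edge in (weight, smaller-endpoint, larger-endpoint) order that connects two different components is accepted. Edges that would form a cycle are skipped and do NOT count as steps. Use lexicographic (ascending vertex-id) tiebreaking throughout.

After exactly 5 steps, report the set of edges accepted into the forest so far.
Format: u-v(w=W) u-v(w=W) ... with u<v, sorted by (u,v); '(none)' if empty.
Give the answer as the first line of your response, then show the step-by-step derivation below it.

0-4(w=1) 1-3(w=6) 2-3(w=2) 2-5(w=3) 4-5(w=1)

step 1: add edge 0-4 (w=1); MST = {0-4(w=1)}
step 2: add edge 4-5 (w=1); MST = {0-4(w=1) 4-5(w=1)}
step 3: add edge 2-3 (w=2); MST = {0-4(w=1) 2-3(w=2) 4-5(w=1)}
step 4: add edge 2-5 (w=3); MST = {0-4(w=1) 2-3(w=2) 2-5(w=3) 4-5(w=1)}
step 5: add edge 1-3 (w=6); MST = {0-4(w=1) 1-3(w=6) 2-3(w=2) 2-5(w=3) 4-5(w=1)}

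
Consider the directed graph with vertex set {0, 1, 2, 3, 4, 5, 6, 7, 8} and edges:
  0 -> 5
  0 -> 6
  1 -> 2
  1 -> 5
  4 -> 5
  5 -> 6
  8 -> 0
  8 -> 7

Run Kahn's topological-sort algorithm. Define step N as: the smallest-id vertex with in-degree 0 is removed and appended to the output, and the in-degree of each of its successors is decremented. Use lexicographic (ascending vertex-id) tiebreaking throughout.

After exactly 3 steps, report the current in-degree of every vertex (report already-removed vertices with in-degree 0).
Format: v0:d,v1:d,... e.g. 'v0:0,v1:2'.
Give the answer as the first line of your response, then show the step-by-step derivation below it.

v0:1,v1:0,v2:0,v3:0,v4:0,v5:2,v6:2,v7:1,v8:0

step 1: output 1; order=[1]; indeg=(1,0,0,0,0,2,2,1,0)
step 2: output 2; order=[1,2]; indeg=(1,0,0,0,0,2,2,1,0)
step 3: output 3; order=[1,2,3]; indeg=(1,0,0,0,0,2,2,1,0)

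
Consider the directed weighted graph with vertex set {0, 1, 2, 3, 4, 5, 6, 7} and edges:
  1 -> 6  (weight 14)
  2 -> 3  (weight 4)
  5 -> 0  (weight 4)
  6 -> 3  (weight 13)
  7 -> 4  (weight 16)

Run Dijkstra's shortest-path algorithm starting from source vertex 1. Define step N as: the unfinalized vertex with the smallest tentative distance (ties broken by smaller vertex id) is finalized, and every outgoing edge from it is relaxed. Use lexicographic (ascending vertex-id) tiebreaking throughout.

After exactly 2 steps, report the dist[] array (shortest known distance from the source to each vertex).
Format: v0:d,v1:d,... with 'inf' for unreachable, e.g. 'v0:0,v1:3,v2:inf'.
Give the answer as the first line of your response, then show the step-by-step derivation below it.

v0:inf,v1:0,v2:inf,v3:27,v4:inf,v5:inf,v6:14,v7:inf

step 1: dist = v0:inf,v1:0,v2:inf,v3:inf,v4:inf,v5:inf,v6:14,v7:inf
step 2: dist = v0:inf,v1:0,v2:inf,v3:27,v4:inf,v5:inf,v6:14,v7:inf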